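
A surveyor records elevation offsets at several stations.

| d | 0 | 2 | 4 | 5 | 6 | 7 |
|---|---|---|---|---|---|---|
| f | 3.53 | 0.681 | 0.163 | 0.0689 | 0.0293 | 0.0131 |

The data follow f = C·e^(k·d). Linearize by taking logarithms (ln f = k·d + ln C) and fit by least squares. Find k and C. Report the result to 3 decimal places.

Let Y = ln f. Fitting Y = k·d + ln C by least squares:
Σd = 24.0000, Σ(d)² = 130.0000, Σln f = -11.4773, Σd·ln f = -72.9269.
Equations: 130.0000·k + 24.0000·ln C = -72.9269;  24.0000·k + 6·ln C = -11.4773.
Slope k = (n·Σd·ln f − Σd·Σln f)/(n·Σ(d)² − (Σd)²) = (6·-72.9269 − 24.0000·-11.4773)/204.0000 = -0.79464; ln C = (Σln f − k·Σd)/n = 1.26566, so C = exp(1.26566) = 3.54545.

k = -0.795, C = 3.545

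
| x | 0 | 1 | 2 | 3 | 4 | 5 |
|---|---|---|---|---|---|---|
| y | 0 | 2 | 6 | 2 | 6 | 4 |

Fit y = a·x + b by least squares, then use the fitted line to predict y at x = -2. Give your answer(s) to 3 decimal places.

Compute the Gram sums: Σx·x = 55, Σx = 15, Σ1 = 6.
And Σx·y = 64, Σy = 20.
det = 55·6 − 15² = 105.
a = (64·6 − 15·20)/105 = 4/5; b = (55·20 − 15·64)/105 = 4/3.
At x = -2: ŷ = (4/5)·(-2) + (4/3)·(1) = -4/15.

ŷ = -0.267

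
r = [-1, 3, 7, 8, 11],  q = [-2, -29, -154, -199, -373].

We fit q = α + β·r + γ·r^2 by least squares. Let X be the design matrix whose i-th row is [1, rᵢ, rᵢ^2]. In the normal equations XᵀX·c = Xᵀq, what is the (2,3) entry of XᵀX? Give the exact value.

Row 2 ↔ basis r, column 3 ↔ basis r^2, so (XᵀX)_{2,3} = Σᵢ (r)·(r^2) = (-1)·(1) + (3)·(9) + (7)·(49) + (8)·(64) + (11)·(121) = 2212.

2212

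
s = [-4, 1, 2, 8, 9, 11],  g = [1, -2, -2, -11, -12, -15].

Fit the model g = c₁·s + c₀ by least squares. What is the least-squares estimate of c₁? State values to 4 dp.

c₁ = -1.1269

Compute the Gram sums: Σs·s = 287, Σs = 27, Σ1 = 6.
Moment sums: Σs·g = -371, Σg = -41.
Δ = 287·6 − 27² = 993.
c₁ = ((-371)·6 − 27·(-41))/993 = -373/331; c₀ = (287·(-41) − 27·(-371))/993 = -1750/993.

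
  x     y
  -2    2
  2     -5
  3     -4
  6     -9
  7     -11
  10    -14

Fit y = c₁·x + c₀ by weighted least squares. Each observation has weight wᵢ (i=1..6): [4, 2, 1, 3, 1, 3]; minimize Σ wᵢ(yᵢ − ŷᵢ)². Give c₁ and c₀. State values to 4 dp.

Forming MᵀWM = [[490, 54]; [54, 14]] and MᵀWy = [-707, -86]ᵀ gives MᵀWM·[c₁, c₀]ᵀ = MᵀWy.
det = 490·14 − 54² = 3944.
c₁ = ((-707)·14 − 54·(-86))/3944 = -2627/1972; c₀ = (490·(-86) − 54·(-707))/3944 = -1981/1972.

c₁ = -1.3322, c₀ = -1.0046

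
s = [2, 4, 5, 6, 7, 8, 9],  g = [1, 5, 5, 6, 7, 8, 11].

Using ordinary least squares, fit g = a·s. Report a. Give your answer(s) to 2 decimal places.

a = 1.07

The normal system XᵀX·[a]ᵀ = Xᵀg is [[275]]·[a]ᵀ = [295]ᵀ.
Hence a = 295 / 275 ≈ 1.07273.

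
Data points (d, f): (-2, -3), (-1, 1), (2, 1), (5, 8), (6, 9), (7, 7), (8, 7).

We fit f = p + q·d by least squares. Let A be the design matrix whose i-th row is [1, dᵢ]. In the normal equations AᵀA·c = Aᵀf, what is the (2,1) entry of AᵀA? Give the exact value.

25

Row 2 ↔ basis d, column 1 ↔ basis 1, so (AᵀA)_{2,1} = Σᵢ d = (-2)·(1) + (-1)·(1) + (2)·(1) + (5)·(1) + (6)·(1) + (7)·(1) + (8)·(1) = 25.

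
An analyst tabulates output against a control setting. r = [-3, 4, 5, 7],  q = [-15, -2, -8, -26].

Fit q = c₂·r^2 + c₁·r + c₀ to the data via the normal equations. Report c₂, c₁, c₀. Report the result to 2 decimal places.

Setting ∂/∂c₂ … = 0 gives: 3363·c₂ + 505·c₁ + 99·c₀ = -1641;  505·c₂ + 99·c₁ + 13·c₀ = -185;  99·c₂ + 13·c₁ + 4·c₀ = -51.
(Σr^2·r^2 = 3363, Σr^2·r = 505, Σr^2 = 99, Σr·r = 99, Σr = 13, Σ1 = 4, Σr^2·q = -1641, Σr·q = -185, Σq = -51.)
Row-reducing yields c₂ = -35933/36436, c₁ = 103671/36436, c₀ = 21963/9109.

c₂ = -0.99, c₁ = 2.85, c₀ = 2.41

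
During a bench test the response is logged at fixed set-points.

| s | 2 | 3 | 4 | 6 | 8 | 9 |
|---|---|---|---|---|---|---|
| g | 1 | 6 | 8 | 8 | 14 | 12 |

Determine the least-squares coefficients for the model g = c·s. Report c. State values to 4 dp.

Normal-equation sums: Σs·s = 210.
For Xᵀg: Σs·g = 320.
Normal equations: [[210]]·[c]ᵀ = [320]ᵀ.
Hence c = 320 / 210 ≈ 1.52381.

c = 1.5238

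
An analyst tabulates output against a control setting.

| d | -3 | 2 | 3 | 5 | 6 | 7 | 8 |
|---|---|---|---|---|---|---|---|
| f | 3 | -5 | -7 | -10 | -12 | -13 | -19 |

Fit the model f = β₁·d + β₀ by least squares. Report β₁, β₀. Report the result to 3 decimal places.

From the data, Σd·d = 196, Σd = 28, Σ1 = 7.
Moment sums: Σd·f = -405, Σf = -63.
Normal equations: [[196, 28]; [28, 7]]·[β₁, β₀]ᵀ = [-405, -63]ᵀ.
Δ = 196·7 − 28² = 588.
β₁ = ((-405)·7 − 28·(-63))/588 = -51/28; β₀ = (196·(-63) − 28·(-405))/588 = -12/7.

β₁ = -1.821, β₀ = -1.714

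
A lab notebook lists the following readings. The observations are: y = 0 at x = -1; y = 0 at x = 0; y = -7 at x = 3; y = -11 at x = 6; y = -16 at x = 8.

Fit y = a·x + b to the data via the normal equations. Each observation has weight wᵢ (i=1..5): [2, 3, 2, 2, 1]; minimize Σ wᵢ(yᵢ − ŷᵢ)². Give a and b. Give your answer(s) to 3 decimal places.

The normal equations are: 156·a + 24·b = -302;  24·a + 10·b = -52.
(Σwᵢ·x·x = 156, Σwᵢ·x = 24, Σwᵢ·1 = 10, Σwᵢ·x·y = -302, Σwᵢ·y = -52.)
Eliminating b: 10·(row 1) − 24·(row 2) gives 984·a = 10·(-302) − 24·(-52) = -1772, so a = -443/246.
Then b = ((-52) − 24·(-443/246))/10 = -36/41.

a = -1.801, b = -0.878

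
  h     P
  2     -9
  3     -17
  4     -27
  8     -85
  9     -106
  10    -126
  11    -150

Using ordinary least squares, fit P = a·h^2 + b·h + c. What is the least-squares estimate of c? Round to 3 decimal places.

c = 1.019

From the data, Σh^2·h^2 = 35651, Σh^2·h = 3671, Σh^2 = 395, Σh·h = 395, Σh = 47, Σ1 = 7.
For MᵀP: Σh^2·P = -45397, Σh·P = -4721, ΣP = -520.
Solving the 3×3 system (Gaussian elimination) gives a = -350/363, b = -4519/1452, c = 493/484.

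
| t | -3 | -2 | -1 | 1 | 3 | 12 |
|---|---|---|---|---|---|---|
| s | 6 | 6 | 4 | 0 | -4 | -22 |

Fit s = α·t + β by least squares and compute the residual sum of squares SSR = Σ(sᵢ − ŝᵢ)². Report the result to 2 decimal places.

SSR = 2.76

Setting ∂/∂α … = 0 gives: 168·α + 10·β = -310;  10·α + 6·β = -10.
(Σt·t = 168, Σt = 10, Σ1 = 6, Σt·s = -310, Σs = -10.)
Δ = 168·6 − 10² = 908.
α = ((-310)·6 − 10·(-10))/908 = -440/227; β = (168·(-10) − 10·(-310))/908 = 355/227.
Residuals: -313/227, 127/227, 113/227, 85/227, 57/227, -69/227; SSR = 626/227.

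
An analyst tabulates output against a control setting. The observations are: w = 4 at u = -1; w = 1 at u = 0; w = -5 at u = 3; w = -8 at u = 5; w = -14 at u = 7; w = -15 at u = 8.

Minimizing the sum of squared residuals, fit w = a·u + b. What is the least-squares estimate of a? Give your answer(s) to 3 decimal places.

a = -2.099

Entries of XᵀX: Σu·u = 148, Σu = 22, Σ1 = 6.
For Xᵀw: Σu·w = -277, Σw = -37.
So XᵀX·[a, b]ᵀ = Xᵀw: [[148, 22]; [22, 6]]·[a, b]ᵀ = [-277, -37]ᵀ.
Eliminating b: 6·(row 1) − 22·(row 2) gives 404·a = 6·(-277) − 22·(-37) = -848, so a = -212/101.
Then b = ((-37) − 22·(-212/101))/6 = 309/202.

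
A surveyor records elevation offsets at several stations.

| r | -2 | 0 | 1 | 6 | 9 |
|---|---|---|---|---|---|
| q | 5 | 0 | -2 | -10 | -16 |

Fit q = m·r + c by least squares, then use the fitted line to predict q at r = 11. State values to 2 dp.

Setting ∂/∂m … = 0 gives: 122·m + 14·c = -216;  14·m + 5·c = -23.
(Σr·r = 122, Σr = 14, Σ1 = 5, Σr·q = -216, Σq = -23.)
Eliminating c: 5·(row 1) − 14·(row 2) gives 414·m = 5·(-216) − 14·(-23) = -758, so m = -379/207.
Then c = ((-23) − 14·(-379/207))/5 = 109/207.
At r = 11: q̂ = (-379/207)·(11) + (109/207)·(1) = -4060/207.

q̂ = -19.61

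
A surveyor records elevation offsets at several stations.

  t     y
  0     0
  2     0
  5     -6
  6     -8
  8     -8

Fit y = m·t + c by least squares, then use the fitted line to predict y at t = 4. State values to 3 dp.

Forming AᵀA = [[129, 21]; [21, 5]] and Aᵀy = [-142, -22]ᵀ gives AᵀA·[m, c]ᵀ = Aᵀy.
det = 129·5 − 21² = 204.
m = ((-142)·5 − 21·(-22))/204 = -62/51; c = (129·(-22) − 21·(-142))/204 = 12/17.
At t = 4: ŷ = (-62/51)·(4) + (12/17)·(1) = -212/51.

ŷ = -4.157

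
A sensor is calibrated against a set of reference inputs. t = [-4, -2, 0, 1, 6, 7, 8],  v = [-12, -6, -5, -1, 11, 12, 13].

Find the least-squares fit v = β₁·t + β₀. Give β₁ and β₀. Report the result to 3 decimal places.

β₁ = 2.140, β₀ = -3.178

Forming XᵀX = [[170, 16]; [16, 7]] and Xᵀv = [313, 12]ᵀ gives XᵀX·[β₁, β₀]ᵀ = Xᵀv.
Eliminating β₀: 7·(row 1) − 16·(row 2) gives 934·β₁ = 7·313 − 16·12 = 1999, so β₁ = 1999/934.
Then β₀ = (12 − 16·(1999/934))/7 = -1484/467.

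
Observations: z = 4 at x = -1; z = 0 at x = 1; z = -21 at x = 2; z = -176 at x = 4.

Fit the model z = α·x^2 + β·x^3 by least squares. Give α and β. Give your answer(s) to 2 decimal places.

The normal system MᵀM·[α, β]ᵀ = Mᵀz is [[274, 1056]; [1056, 4162]]·[α, β]ᵀ = [-2896, -11436]ᵀ.
Determinant 274·4162 − 1056² = 25252.
α = ((-2896)·4162 − 1056·(-11436))/25252 = 5816/6313; β = (274·(-11436) − 1056·(-2896))/25252 = -18822/6313.

α = 0.92, β = -2.98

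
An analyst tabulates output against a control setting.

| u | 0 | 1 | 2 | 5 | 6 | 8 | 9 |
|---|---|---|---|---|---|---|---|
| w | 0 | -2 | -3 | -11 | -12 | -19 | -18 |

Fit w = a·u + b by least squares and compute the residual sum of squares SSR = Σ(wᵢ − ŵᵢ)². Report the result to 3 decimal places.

The normal equations are: 211·a + 31·b = -449;  31·a + 7·b = -65.
(Σu·u = 211, Σu = 31, Σ1 = 7, Σu·w = -449, Σw = -65.)
Determinant 211·7 − 31² = 516.
a = ((-449)·7 − 31·(-65))/516 = -94/43; b = (211·(-65) − 31·(-449))/516 = 17/43.
Residuals: -17/43, -9/43, 42/43, -20/43, 31/43, -82/43, 55/43; SSR = 308/43.

SSR = 7.163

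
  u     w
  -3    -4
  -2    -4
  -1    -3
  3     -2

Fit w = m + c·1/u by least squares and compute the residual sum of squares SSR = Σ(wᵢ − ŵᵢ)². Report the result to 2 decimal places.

SSR = 2.06

Compute the Gram sums: Σ1 = 4, Σ1/u = -3/2, Σ1/u·1/u = 53/36.
Moment sums: Σw = -13, Σ1/u·w = 17/3.
det = 4·(53/36) − (-3/2)² = 131/36.
m = ((-13)·(53/36) − (-3/2)·(17/3))/(131/36) = -383/131; c = (4·(17/3) − (-3/2)·(-13))/(131/36) = 114/131.
Residuals: -103/131, -84/131, 104/131, 83/131; SSR = 270/131.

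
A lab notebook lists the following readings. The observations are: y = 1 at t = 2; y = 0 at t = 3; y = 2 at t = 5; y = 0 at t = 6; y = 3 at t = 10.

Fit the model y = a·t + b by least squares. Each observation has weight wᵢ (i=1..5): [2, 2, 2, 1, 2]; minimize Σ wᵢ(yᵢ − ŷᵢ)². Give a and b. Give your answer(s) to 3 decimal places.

Setting ∂/∂a … = 0 gives: 312·a + 46·b = 84;  46·a + 9·b = 12.
Δ = 312·9 − 46² = 692.
a = (84·9 − 46·12)/692 = 51/173; b = (312·12 − 46·84)/692 = -30/173.

a = 0.295, b = -0.173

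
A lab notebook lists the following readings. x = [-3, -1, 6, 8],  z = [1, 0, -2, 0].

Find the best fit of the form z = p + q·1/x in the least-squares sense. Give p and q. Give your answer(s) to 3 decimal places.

p = -0.523, q = -1.050

Normal-equation sums: Σ1 = 4, Σ1/x = -25/24, Σ1/x·1/x = 665/576.
For Mᵀz: Σz = -1, Σ1/x·z = -2/3.
Eliminating q: (665/576)·(row 1) − (-25/24)·(row 2) gives (2035/576)·p = (665/576)·(-1) − (-25/24)·(-2/3) = -355/192, so p = -213/407.
Then q = ((-2/3) − (-25/24)·(-213/407))/(665/576) = -2136/2035.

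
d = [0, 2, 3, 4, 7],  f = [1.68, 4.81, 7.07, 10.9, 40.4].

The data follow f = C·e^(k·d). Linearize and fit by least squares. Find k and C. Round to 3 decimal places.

Let Y = ln f. Fitting Y = k·d + ln C by least squares:
Sums: Σd = 16.0000, Σ(d)² = 78.0000, Σln f = 10.1329, Σd·ln f = 44.4558.
Normal system: [[78.0000, 16.0000]; [16.0000, 5]]·[k, ln C]ᵀ = [44.4558, 10.1329]ᵀ.
Slope k = (n·Σd·ln f − Σd·Σln f)/(n·Σ(d)² − (Σd)²) = (5·44.4558 − 16.0000·10.1329)/134.0000 = 0.44890; ln C = (Σln f − k·Σd)/n = 0.59012, so C = exp(0.59012) = 1.80421.

k = 0.449, C = 1.804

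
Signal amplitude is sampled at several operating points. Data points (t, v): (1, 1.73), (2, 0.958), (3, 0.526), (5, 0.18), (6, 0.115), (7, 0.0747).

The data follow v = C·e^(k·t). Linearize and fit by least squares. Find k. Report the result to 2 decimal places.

k = -0.53

Linearized form: ln v = k·t + ln C. From the 6 transformed points,
Σt = 24.0000, Σ(t)² = 124.0000, Σln v = -6.6091, Σt·ln v = -41.1759.
Equations: 124.0000·k + 24.0000·ln C = -41.1759;  24.0000·k + 6·ln C = -6.6091.
Slope k = (n·Σt·ln v − Σt·Σln v)/(n·Σ(t)² − (Σt)²) = (6·-41.1759 − 24.0000·-6.6091)/168.0000 = -0.52641; ln C = (Σln v − k·Σt)/n = 1.00410.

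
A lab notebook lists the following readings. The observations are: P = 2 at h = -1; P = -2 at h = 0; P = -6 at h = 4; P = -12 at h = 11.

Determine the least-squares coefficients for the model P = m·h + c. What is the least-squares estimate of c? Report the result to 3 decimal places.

c = -0.764

Forming XᵀX = [[138, 14]; [14, 4]] and XᵀP = [-158, -18]ᵀ gives XᵀX·[m, c]ᵀ = XᵀP.
Δ = 138·4 − 14² = 356.
m = ((-158)·4 − 14·(-18))/356 = -95/89; c = (138·(-18) − 14·(-158))/356 = -68/89.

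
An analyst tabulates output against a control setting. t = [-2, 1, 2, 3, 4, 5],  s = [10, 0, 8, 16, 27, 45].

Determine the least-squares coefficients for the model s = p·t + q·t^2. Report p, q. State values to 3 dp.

With design matrix M, MᵀM = [[59, 217]; [217, 995]] and Mᵀs = [377, 1773]ᵀ.
Determinant 59·995 − 217² = 11616.
p = (377·995 − 217·1773)/11616 = -4813/5808; q = (59·1773 − 217·377)/11616 = 11399/5808.

p = -0.829, q = 1.963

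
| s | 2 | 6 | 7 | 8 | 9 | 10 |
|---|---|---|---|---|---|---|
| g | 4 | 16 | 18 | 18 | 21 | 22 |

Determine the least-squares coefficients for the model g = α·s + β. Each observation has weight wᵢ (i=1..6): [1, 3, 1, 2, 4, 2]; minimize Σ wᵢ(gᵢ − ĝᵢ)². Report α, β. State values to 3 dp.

MᵀWM·[α, β]ᵀ = MᵀWg reads: 813·α + 99·β = 1906;  99·α + 13·β = 234.
(Σwᵢ·s·s = 813, Σwᵢ·s = 99, Σwᵢ·1 = 13, Σwᵢ·s·g = 1906, Σwᵢ·g = 234.)
Eliminating β: 13·(row 1) − 99·(row 2) gives 768·α = 13·1906 − 99·234 = 1612, so α = 403/192.
Then β = (234 − 99·(403/192))/13 = 129/64.

α = 2.099, β = 2.016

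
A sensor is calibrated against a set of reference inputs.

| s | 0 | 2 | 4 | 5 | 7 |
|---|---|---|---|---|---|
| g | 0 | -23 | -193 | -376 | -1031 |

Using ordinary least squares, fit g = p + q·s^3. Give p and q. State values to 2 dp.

Sums needed: Σ1 = 5, Σs^3 = 540, Σs^3·s^3 = 137434.
And Σg = -1623, Σs^3·g = -413169.
XᵀX·[p, q]ᵀ = Xᵀg becomes [[5, 540]; [540, 137434]]·[p, q]ᵀ = [-1623, -413169]ᵀ.
Δ = 5·137434 − 540² = 395570.
p = ((-1623)·137434 − 540·(-413169))/395570 = 27939/197785; q = (5·(-413169) − 540·(-1623))/395570 = -237885/79114.

p = 0.14, q = -3.01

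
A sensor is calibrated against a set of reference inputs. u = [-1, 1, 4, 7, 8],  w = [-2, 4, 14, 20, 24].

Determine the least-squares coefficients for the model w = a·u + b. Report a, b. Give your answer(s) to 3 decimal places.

With design matrix X, XᵀX = [[131, 19]; [19, 5]] and Xᵀw = [394, 60]ᵀ.
det = 131·5 − 19² = 294.
a = (394·5 − 19·60)/294 = 415/147; b = (131·60 − 19·394)/294 = 187/147.

a = 2.823, b = 1.272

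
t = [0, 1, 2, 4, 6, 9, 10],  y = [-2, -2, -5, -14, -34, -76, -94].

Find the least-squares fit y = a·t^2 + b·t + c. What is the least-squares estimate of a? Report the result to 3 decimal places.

Compute the Gram sums: Σt^2·t^2 = 18130, Σt^2·t = 2018, Σt^2 = 238, Σt·t = 238, Σt = 32, Σ1 = 7.
Moment sums: Σt^2·y = -17026, Σt·y = -1896, Σy = -227.
Normal equations: [[18130, 2018, 238]; [2018, 238, 32]; [238, 32, 7]]·[a, b, c]ᵀ = [-17026, -1896, -227]ᵀ.
Inverting the 3×3 Gram matrix, [a, b, c]ᵀ = [-5393/5418, 569/774, -5272/2709]ᵀ.

a = -0.995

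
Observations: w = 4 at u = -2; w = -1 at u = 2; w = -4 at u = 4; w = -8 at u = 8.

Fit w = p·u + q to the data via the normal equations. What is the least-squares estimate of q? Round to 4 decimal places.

The normal equations are: 88·p + 12·q = -90;  12·p + 4·q = -9.
Eliminating q: 4·(row 1) − 12·(row 2) gives 208·p = 4·(-90) − 12·(-9) = -252, so p = -63/52.
Then q = ((-9) − 12·(-63/52))/4 = 18/13.

q = 1.3846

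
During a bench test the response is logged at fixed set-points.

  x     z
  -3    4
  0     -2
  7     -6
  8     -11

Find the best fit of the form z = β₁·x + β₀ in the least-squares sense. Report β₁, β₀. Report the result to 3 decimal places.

Sums needed: Σx·x = 122, Σx = 12, Σ1 = 4.
Right-hand side: Σx·z = -142, Σz = -15.
Eliminating β₀: 4·(row 1) − 12·(row 2) gives 344·β₁ = 4·(-142) − 12·(-15) = -388, so β₁ = -97/86.
Then β₀ = ((-15) − 12·(-97/86))/4 = -63/172.

β₁ = -1.128, β₀ = -0.366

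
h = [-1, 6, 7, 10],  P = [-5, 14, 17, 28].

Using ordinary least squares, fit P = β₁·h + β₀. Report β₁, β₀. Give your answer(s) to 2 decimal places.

β₁ = 2.94, β₀ = -2.66

Normal-equation sums: Σh·h = 186, Σh = 22, Σ1 = 4.
Right-hand side: Σh·P = 488, ΣP = 54.
Δ = 186·4 − 22² = 260.
β₁ = (488·4 − 22·54)/260 = 191/65; β₀ = (186·54 − 22·488)/260 = -173/65.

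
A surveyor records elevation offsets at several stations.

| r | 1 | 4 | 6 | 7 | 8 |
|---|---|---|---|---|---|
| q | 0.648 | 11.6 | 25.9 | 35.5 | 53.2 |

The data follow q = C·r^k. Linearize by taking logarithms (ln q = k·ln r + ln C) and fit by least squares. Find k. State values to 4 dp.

k = 2.0859

Taking logs, ln q = k·ln r + ln C, so regress ln q on ln r.
Σln r = 7.2034, Σ(ln r)² = 13.2429, Σln q = 12.8150, Σln r·ln q = 24.4384.
Normal system: [[13.2429, 7.2034]; [7.2034, 5]]·[k, ln C]ᵀ = [24.4384, 12.8150]ᵀ.
Solving (det = 14.3252): k = 2.08588, ln C = -0.44210.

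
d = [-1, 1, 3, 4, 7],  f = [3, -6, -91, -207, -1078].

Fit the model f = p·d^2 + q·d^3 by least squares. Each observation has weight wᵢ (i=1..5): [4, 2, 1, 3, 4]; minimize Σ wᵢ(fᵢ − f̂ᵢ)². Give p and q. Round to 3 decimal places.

Entries of AᵀWA: Σwᵢ·d^2·d^2 = 10459, Σwᵢ·d^2·d^3 = 70541, Σwᵢ·d^3·d^3 = 483619.
Moment sums: Σwᵢ·d^2·f = -222043, Σwᵢ·d^3·f = -1521241.
Eliminating q: 483619·(row 1) − 70541·(row 2) gives 82138440·p = 483619·(-222043) − 70541·(-1521241) = -74352236, so p = -18588059/20534610.
Then q = ((-1521241) − 70541·(-18588059/20534610))/483619 = -61881089/20534610.

p = -0.905, q = -3.014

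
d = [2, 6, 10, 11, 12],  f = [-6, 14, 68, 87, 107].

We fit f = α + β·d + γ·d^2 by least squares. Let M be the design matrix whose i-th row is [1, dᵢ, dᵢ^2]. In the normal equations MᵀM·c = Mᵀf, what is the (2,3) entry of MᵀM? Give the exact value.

Row 2 ↔ basis d, column 3 ↔ basis d^2, so (MᵀM)_{2,3} = Σᵢ (d)·(d^2) = (2)·(4) + (6)·(36) + (10)·(100) + (11)·(121) + (12)·(144) = 4283.

4283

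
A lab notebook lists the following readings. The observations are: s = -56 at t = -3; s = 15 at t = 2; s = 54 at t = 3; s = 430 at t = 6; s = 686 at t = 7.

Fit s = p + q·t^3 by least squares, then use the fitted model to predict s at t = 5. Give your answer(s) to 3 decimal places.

XᵀX·[p, q]ᵀ = Xᵀs reads: 5·p + 567·q = 1129;  567·p + 165827·q = 331268.
(Σ1 = 5, Σt^3 = 567, Σt^3·t^3 = 165827, Σs = 1129, Σt^3·s = 331268.)
Eliminating q: 165827·(row 1) − 567·(row 2) gives 507646·p = 165827·1129 − 567·331268 = -610273, so p = -610273/507646.
Then q = (331268 − 567·(-610273/507646))/165827 = 1016197/507646.
At t = 5: ŝ = (-610273/507646)·(1) + (1016197/507646)·(125) = 63207176/253823.

ŝ = 249.021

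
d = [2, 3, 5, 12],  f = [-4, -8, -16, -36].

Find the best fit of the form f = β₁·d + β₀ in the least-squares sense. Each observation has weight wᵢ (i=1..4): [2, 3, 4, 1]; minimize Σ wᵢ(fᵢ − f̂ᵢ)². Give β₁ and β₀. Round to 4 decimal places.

Entries of MᵀWM: Σwᵢ·d·d = 279, Σwᵢ·d = 45, Σwᵢ·1 = 10.
Right-hand side: Σwᵢ·d·f = -840, Σwᵢ·f = -132.
Normal equations: [[279, 45]; [45, 10]]·[β₁, β₀]ᵀ = [-840, -132]ᵀ.
det = 279·10 − 45² = 765.
β₁ = ((-840)·10 − 45·(-132))/765 = -164/51; β₀ = (279·(-132) − 45·(-840))/765 = 108/85.

β₁ = -3.2157, β₀ = 1.2706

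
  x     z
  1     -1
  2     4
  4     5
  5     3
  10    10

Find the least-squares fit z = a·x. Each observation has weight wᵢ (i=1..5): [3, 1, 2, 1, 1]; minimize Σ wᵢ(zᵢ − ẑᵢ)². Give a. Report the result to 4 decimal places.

a = 0.9756

With design matrix A, AᵀWA = [[164]] and AᵀWz = [160]ᵀ.
a = 160/164 = 0.97561.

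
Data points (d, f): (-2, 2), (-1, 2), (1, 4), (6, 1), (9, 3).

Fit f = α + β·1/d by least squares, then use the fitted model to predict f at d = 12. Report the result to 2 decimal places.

Sums needed: Σ1 = 5, Σ1/d = -2/9, Σ1/d·1/d = 371/162.
And Σf = 12, Σ1/d·f = 3/2.
Normal equations: [[5, -2/9]; [-2/9, 371/162]]·[α, β]ᵀ = [12, 3/2]ᵀ.
Determinant 5·(371/162) − (-2/9)² = 1847/162.
α = (12·(371/162) − (-2/9)·(3/2))/(1847/162) = 4506/1847; β = (5·(3/2) − (-2/9)·12)/(1847/162) = 1647/1847.
At d = 12: f̂ = (4506/1847)·(1) + (1647/1847)·(1/12) = 18573/7388.

f̂ = 2.51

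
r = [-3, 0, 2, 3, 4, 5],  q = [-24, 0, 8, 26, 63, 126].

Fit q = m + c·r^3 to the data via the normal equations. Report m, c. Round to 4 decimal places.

m = 0.5837, c = 0.9924

Compute the Gram sums: Σ1 = 6, Σr^3 = 197, Σr^3·r^3 = 21243.
For Xᵀq: Σq = 199, Σr^3·q = 21196.
Normal equations: [[6, 197]; [197, 21243]]·[m, c]ᵀ = [199, 21196]ᵀ.
det = 6·21243 − 197² = 88649.
m = (199·21243 − 197·21196)/88649 = 51745/88649; c = (6·21196 − 197·199)/88649 = 87973/88649.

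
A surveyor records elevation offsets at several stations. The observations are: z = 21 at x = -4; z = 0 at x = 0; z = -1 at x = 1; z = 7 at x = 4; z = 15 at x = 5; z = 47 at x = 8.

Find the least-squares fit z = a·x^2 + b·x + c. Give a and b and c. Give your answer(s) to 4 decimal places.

a = 0.9465, b = -1.6580, c = -0.5445

Entries of AᵀA: Σx^2·x^2 = 5234, Σx^2·x = 638, Σx^2 = 122, Σx·x = 122, Σx = 14, Σ1 = 6.
Right-hand side: Σx^2·z = 3830, Σx·z = 394, Σz = 89.
So AᵀA·[a, b, c]ᵀ = Aᵀz: [[5234, 638, 122]; [638, 122, 14]; [122, 14, 6]]·[a, b, c]ᵀ = [3830, 394, 89]ᵀ.
Row-reducing yields a = 10748/11355, b = -15061/9084, c = -8243/15140.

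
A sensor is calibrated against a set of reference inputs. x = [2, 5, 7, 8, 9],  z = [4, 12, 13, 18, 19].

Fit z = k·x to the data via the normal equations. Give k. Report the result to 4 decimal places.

k = 2.1256

The normal system AᵀA·[k]ᵀ = Aᵀz is [[223]]·[k]ᵀ = [474]ᵀ.
Hence k = 474 / 223 ≈ 2.12556.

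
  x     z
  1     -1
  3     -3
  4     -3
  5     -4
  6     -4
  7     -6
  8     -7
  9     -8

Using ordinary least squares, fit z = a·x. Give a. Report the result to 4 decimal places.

a = -0.8399

AᵀA·[a]ᵀ = Aᵀz reads: 281·a = -236.
a = (-236)/281 = -0.839858.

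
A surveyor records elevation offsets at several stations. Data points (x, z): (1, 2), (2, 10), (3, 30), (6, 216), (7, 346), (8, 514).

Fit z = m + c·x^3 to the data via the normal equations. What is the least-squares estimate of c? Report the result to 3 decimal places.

c = 1.001

Setting ∂/∂m … = 0 gives: 6·m + 1107·c = 1118;  1107·m + 427243·c = 429394.
(Σ1 = 6, Σx^3 = 1107, Σx^3·x^3 = 427243, Σz = 1118, Σx^3·z = 429394.)
Δ = 6·427243 − 1107² = 1338009.
m = (1118·427243 − 1107·429394)/1338009 = 2318516/1338009; c = (6·429394 − 1107·1118)/1338009 = 446246/446003.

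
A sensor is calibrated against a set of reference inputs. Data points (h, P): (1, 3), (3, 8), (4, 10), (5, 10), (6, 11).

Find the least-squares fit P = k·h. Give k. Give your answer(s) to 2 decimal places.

The normal equations are: 87·k = 183.
Hence k = 183 / 87 ≈ 2.10345.

k = 2.10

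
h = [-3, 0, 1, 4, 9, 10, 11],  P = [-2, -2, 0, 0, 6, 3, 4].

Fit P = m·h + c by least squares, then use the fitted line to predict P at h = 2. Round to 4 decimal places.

Entries of MᵀM: Σh·h = 328, Σh = 32, Σ1 = 7.
And Σh·P = 134, ΣP = 9.
MᵀM·[m, c]ᵀ = MᵀP becomes [[328, 32]; [32, 7]]·[m, c]ᵀ = [134, 9]ᵀ.
Determinant 328·7 − 32² = 1272.
m = (134·7 − 32·9)/1272 = 325/636; c = (328·9 − 32·134)/1272 = -167/159.
At h = 2: P̂ = (325/636)·(2) + (-167/159)·(1) = -3/106.

P̂ = -0.0283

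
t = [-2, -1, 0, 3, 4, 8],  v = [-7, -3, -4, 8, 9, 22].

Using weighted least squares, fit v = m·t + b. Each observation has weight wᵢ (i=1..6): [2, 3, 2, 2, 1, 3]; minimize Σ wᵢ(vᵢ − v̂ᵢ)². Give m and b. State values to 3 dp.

Sums needed: Σwᵢ·t·t = 237, Σwᵢ·t = 27, Σwᵢ·1 = 13.
And Σwᵢ·t·v = 649, Σwᵢ·v = 60.
AᵀWA·[m, b]ᵀ = AᵀWv becomes [[237, 27]; [27, 13]]·[m, b]ᵀ = [649, 60]ᵀ.
Δ = 237·13 − 27² = 2352.
m = (649·13 − 27·60)/2352 = 6817/2352; b = (237·60 − 27·649)/2352 = -1101/784.

m = 2.898, b = -1.404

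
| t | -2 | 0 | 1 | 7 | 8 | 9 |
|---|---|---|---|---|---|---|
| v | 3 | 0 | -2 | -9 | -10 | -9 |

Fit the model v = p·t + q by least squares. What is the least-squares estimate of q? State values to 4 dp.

Forming XᵀX = [[199, 23]; [23, 6]] and Xᵀv = [-232, -27]ᵀ gives XᵀX·[p, q]ᵀ = Xᵀv.
Determinant 199·6 − 23² = 665.
p = ((-232)·6 − 23·(-27))/665 = -771/665; q = (199·(-27) − 23·(-232))/665 = -37/665.

q = -0.0556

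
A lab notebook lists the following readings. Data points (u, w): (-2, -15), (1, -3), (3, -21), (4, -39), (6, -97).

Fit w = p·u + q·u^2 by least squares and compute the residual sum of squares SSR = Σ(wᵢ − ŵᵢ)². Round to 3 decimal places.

SSR = 6.154

The normal system AᵀA·[p, q]ᵀ = Aᵀw is [[66, 300]; [300, 1650]]·[p, q]ᵀ = [-774, -4368]ᵀ.
det = 66·1650 − 300² = 18900.
p = ((-774)·1650 − 300·(-4368))/18900 = 37/21; q = (66·(-4368) − 300·(-774))/18900 = -1558/525.
Residuals: 69/175, -314/175, 74/175, 251/175, -129/175; SSR = 1077/175.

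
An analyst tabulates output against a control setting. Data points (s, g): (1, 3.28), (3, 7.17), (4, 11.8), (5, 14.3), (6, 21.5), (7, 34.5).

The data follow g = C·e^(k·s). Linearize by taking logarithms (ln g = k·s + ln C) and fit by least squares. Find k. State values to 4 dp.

k = 0.3823

Linearized form: ln g = k·s + ln C. From the 6 transformed points,
Σs = 26.0000, Σ(s)² = 136.0000, Σln g = 14.8951, Σs·ln g = 73.4663.
Equations: 136.0000·k + 26.0000·ln C = 73.4663;  26.0000·k + 6·ln C = 14.8951.
Slope k = (n·Σs·ln g − Σs·Σln g)/(n·Σ(s)² − (Σs)²) = (6·73.4663 − 26.0000·14.8951)/140.0000 = 0.38232; ln C = (Σln g − k·Σs)/n = 0.82581.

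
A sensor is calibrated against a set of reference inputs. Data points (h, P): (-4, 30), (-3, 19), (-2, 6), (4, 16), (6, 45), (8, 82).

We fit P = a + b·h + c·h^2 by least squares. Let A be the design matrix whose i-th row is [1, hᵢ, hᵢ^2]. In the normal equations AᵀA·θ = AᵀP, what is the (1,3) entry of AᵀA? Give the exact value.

Row 1 ↔ basis 1, column 3 ↔ basis h^2, so (AᵀA)_{1,3} = Σᵢ h^2 = (1)·(16) + (1)·(9) + (1)·(4) + (1)·(16) + (1)·(36) + (1)·(64) = 145.

145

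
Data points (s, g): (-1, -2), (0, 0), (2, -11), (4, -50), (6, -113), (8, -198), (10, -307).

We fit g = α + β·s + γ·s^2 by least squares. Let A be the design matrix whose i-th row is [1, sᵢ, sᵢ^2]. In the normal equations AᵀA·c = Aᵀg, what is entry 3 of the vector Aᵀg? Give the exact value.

Entry 3 ↔ basis s^2, so (Aᵀg)_{3} = Σᵢ (s^2)·gᵢ = (1)·(-2) + (0)·(0) + (4)·(-11) + (16)·(-50) + (36)·(-113) + (64)·(-198) + (100)·(-307) = -48286.

-48286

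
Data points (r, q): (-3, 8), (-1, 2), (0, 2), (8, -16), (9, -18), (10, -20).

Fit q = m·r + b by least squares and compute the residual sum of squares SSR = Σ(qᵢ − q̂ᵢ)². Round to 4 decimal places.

SSR = 2.6054

The normal system AᵀA·[m, b]ᵀ = Aᵀq is [[255, 23]; [23, 6]]·[m, b]ᵀ = [-516, -42]ᵀ.
Eliminating b: 6·(row 1) − 23·(row 2) gives 1001·m = 6·(-516) − 23·(-42) = -2130, so m = -2130/1001.
Then b = ((-42) − 23·(-2130/1001))/6 = 1158/1001.
Residuals: 460/1001, -1286/1001, 844/1001, -134/1001, -6/1001, 122/1001; SSR = 2608/1001.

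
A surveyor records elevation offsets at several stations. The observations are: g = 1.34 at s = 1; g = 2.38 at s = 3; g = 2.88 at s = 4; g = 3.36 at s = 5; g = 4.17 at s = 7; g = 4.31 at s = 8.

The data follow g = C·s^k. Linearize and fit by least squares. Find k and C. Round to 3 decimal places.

With ln gᵢ as the transformed response and ln sᵢ as the regressor:
Over the data: Σln s = 8.1197, Σ(ln s)² = 13.8297, Σln g = 6.3184, Σln s·ln g = 10.1861.
Normal system: [[13.8297, 8.1197]; [8.1197, 6]]·[k, ln C]ᵀ = [10.1861, 6.3184]ᵀ.
Δ = 13.8297·6 − (8.1197)² = 17.0487; k = (10.1861·6 − 8.1197·6.3184)/17.0487 = 0.57561, ln C = (13.8297·6.3184 − 8.1197·10.1861)/17.0487 = 0.27409, so C = exp(0.27409) = 1.31534.

k = 0.576, C = 1.315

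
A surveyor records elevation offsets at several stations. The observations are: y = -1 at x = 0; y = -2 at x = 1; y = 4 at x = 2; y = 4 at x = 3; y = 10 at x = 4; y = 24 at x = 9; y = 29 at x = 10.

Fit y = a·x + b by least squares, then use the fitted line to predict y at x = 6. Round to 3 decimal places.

Forming MᵀM = [[211, 29]; [29, 7]] and Mᵀy = [564, 68]ᵀ gives MᵀM·[a, b]ᵀ = Mᵀy.
Determinant 211·7 − 29² = 636.
a = (564·7 − 29·68)/636 = 494/159; b = (211·68 − 29·564)/636 = -502/159.
At x = 6: ŷ = (494/159)·(6) + (-502/159)·(1) = 2462/159.

ŷ = 15.484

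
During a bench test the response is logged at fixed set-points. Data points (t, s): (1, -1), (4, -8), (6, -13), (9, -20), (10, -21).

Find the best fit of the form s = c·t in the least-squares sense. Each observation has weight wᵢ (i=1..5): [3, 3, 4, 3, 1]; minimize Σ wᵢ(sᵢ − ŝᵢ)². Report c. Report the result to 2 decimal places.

Forming AᵀWA = [[538]] and AᵀWs = [-1161]ᵀ gives AᵀWA·[c]ᵀ = AᵀWs.
Hence c = -1161 / 538 ≈ -2.15799.

c = -2.16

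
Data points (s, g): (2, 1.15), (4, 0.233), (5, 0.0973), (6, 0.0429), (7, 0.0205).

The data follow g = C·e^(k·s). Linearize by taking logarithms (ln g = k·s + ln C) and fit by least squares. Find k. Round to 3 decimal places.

Taking logs, ln g = k·s + ln C, so regress ln g on s.
Σs = 24.0000, Σ(s)² = 130.0000, Σln g = -10.6831, Σs·ln g = -63.3017.
Equations: 130.0000·k + 24.0000·ln C = -63.3017;  24.0000·k + 5·ln C = -10.6831.
Δ = 130.0000·5 − (24.0000)² = 74.0000; k = (-63.3017·5 − 24.0000·-10.6831)/74.0000 = -0.81235, ln C = (130.0000·-10.6831 − 24.0000·-63.3017)/74.0000 = 1.76264.

k = -0.812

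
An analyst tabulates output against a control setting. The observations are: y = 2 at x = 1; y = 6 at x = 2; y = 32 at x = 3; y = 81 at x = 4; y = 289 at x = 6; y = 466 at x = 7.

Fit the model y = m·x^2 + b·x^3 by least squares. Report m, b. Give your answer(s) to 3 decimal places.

m = -0.939, b = 1.493

Compute the Gram sums: Σx^2·x^2 = 4051, Σx^2·x^3 = 25883, Σx^3·x^3 = 169195.
And Σx^2·y = 34848, Σx^3·y = 228360.
Normal equations: [[4051, 25883]; [25883, 169195]]·[m, b]ᵀ = [34848, 228360]ᵀ.
Δ = 4051·169195 − 25883² = 15479256.
m = (34848·169195 − 25883·228360)/15479256 = -46585/49613; b = (4051·228360 − 25883·34848)/15479256 = 963149/644969.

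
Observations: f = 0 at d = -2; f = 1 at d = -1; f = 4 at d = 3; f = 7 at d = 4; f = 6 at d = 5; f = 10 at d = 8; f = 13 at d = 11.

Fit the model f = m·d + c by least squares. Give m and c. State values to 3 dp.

m = 1.000, c = 1.857

Setting ∂/∂m … = 0 gives: 240·m + 28·c = 292;  28·m + 7·c = 41.
(Σd·d = 240, Σd = 28, Σ1 = 7, Σd·f = 292, Σf = 41.)
Determinant 240·7 − 28² = 896.
m = (292·7 − 28·41)/896 = 1; c = (240·41 − 28·292)/896 = 13/7.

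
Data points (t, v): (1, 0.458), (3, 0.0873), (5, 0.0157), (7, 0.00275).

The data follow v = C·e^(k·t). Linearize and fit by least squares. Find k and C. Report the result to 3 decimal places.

Let Y = ln v. Fitting Y = k·t + ln C by least squares:
XᵀX = [[84.0000, 16.0000]; [16.0000, 4]], rhs = [-70.1397, -13.2695]ᵀ  (here Σt = 16.0000, Σ(t)² = 84.0000, Σln v = -13.2695, Σt·ln v = -70.1397).
Slope k = (n·Σt·ln v − Σt·Σln v)/(n·Σ(t)² − (Σt)²) = (4·-70.1397 − 16.0000·-13.2695)/80.0000 = -0.85307; ln C = (Σln v − k·Σt)/n = 0.09491, so C = exp(0.09491) = 1.09956.

k = -0.853, C = 1.100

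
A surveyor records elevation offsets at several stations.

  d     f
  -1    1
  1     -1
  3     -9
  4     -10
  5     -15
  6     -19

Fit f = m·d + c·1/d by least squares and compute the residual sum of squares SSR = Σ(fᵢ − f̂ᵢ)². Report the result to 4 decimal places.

SSR = 4.1863

Sums needed: Σd·d = 88, Σd·1/d = 6, Σ1/d·1/d = 8069/3600.
Right-hand side: Σd·f = -258, Σ1/d·f = -41/3.
Normal equations: [[88, 6]; [6, 8069/3600]]·[m, c]ᵀ = [-258, -41/3]ᵀ.
Eliminating c: (8069/3600)·(row 1) − 6·(row 2) gives (72559/450)·m = (8069/3600)·(-258) − 6·(-41/3) = -297767/600, so m = -893301/290236.
Then c = ((-41/3) − 6·(-893301/290236))/(8069/3600) = 155400/72559.
Residuals: 18535/290236, -18535/290236, -139421/290236, 128861/72559, -11355/290236, -129139/145118; SSR = 607513/145118.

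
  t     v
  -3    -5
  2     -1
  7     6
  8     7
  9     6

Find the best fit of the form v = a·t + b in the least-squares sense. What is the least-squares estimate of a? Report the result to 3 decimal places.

a = 1.040

Normal-equation sums: Σt·t = 207, Σt = 23, Σ1 = 5.
Moment sums: Σt·v = 165, Σv = 13.
So AᵀA·[a, b]ᵀ = Aᵀv: [[207, 23]; [23, 5]]·[a, b]ᵀ = [165, 13]ᵀ.
Determinant 207·5 − 23² = 506.
a = (165·5 − 23·13)/506 = 263/253; b = (207·13 − 23·165)/506 = -24/11.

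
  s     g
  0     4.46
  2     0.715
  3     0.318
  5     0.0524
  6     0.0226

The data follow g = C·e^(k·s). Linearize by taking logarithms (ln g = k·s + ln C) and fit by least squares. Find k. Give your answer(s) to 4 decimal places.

k = -0.8804

With ln gᵢ as the transformed response and sᵢ as the regressor:
Σs = 16.0000, Σ(s)² = 74.0000, Σln g = -6.7247, Σs·ln g = -41.5911.
Normal system: [[74.0000, 16.0000]; [16.0000, 5]]·[k, ln C]ᵀ = [-41.5911, -6.7247]ᵀ.
Slope k = (n·Σs·ln g − Σs·Σln g)/(n·Σ(s)² − (Σs)²) = (5·-41.5911 − 16.0000·-6.7247)/114.0000 = -0.88036; ln C = (Σln g − k·Σs)/n = 1.47221.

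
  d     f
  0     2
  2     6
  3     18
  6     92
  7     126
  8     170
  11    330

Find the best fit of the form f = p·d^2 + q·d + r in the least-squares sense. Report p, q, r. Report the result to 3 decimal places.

p = 2.997, q = -3.013, r = 1.037

Entries of MᵀM: Σd^2·d^2 = 22531, Σd^2·d = 2437, Σd^2 = 283, Σd·d = 283, Σd = 37, Σ1 = 7.
For Mᵀf: Σd^2·f = 60482, Σd·f = 6490, Σf = 744.
MᵀM·[p, q, r]ᵀ = Mᵀf becomes [[22531, 2437, 283]; [2437, 283, 37]; [283, 37, 7]]·[p, q, r]ᵀ = [60482, 6490, 744]ᵀ.
Solving the 3×3 system (Gaussian elimination) gives p = 12211/4074, q = -18415/6111, r = 1811/1746.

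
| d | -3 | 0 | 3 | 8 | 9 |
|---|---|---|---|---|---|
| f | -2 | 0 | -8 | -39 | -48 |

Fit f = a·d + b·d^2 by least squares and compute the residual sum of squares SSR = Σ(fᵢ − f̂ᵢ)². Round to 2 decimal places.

Entries of AᵀA: Σd·d = 163, Σd·d^2 = 1241, Σd^2·d^2 = 10819.
Right-hand side: Σd·f = -762, Σd^2·f = -6474.
det = 163·10819 − 1241² = 223416.
a = ((-762)·10819 − 1241·(-6474))/223416 = -201/214; b = (163·(-6474) − 1241·(-762))/223416 = -105/214.
Residuals: -43/107, 0, -82/107, -9/107, 21/107; SSR = 85/107.

SSR = 0.79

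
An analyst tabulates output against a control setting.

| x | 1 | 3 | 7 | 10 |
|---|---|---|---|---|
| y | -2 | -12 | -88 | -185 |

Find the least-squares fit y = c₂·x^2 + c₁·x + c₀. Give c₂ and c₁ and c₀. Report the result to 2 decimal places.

MᵀM·[c₂, c₁, c₀]ᵀ = Mᵀy reads: 12483·c₂ + 1371·c₁ + 159·c₀ = -22922;  1371·c₂ + 159·c₁ + 21·c₀ = -2504;  159·c₂ + 21·c₁ + 4·c₀ = -287.
(Σx^2·x^2 = 12483, Σx^2·x = 1371, Σx^2 = 159, Σx·x = 159, Σx = 21, Σ1 = 4, Σx^2·y = -22922, Σx·y = -2504, Σy = -287.)
Inverting the 3×3 Gram matrix, [c₂, c₁, c₀]ᵀ = [-68/33, 431/195, -1033/715]ᵀ.

c₂ = -2.06, c₁ = 2.21, c₀ = -1.44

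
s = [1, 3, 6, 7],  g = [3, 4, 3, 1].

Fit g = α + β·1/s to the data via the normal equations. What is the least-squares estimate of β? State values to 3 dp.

β = 0.946

Entries of XᵀX: Σ1 = 4, Σ1/s = 23/14, Σ1/s·1/s = 2045/1764.
Moment sums: Σg = 11, Σ1/s·g = 209/42.
XᵀX·[α, β]ᵀ = Xᵀg becomes [[4, 23/14]; [23/14, 2045/1764]]·[α, β]ᵀ = [11, 209/42]ᵀ.
Δ = 4·(2045/1764) − (23/14)² = 3419/1764.
α = (11·(2045/1764) − (23/14)·(209/42))/(3419/1764) = 8074/3419; β = (4·(209/42) − (23/14)·11)/(3419/1764) = 3234/3419.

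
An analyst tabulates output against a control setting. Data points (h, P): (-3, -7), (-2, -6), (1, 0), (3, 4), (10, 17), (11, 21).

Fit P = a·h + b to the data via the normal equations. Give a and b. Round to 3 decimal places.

The normal system XᵀX·[a, b]ᵀ = XᵀP is [[244, 20]; [20, 6]]·[a, b]ᵀ = [446, 29]ᵀ.
det = 244·6 − 20² = 1064.
a = (446·6 − 20·29)/1064 = 262/133; b = (244·29 − 20·446)/1064 = -461/266.

a = 1.970, b = -1.733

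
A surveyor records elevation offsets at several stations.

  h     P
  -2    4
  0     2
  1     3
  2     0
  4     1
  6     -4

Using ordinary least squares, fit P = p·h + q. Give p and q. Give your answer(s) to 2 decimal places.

p = -0.88, q = 2.62

With design matrix M, MᵀM = [[61, 11]; [11, 6]] and MᵀP = [-25, 6]ᵀ.
Determinant 61·6 − 11² = 245.
p = ((-25)·6 − 11·6)/245 = -216/245; q = (61·6 − 11·(-25))/245 = 641/245.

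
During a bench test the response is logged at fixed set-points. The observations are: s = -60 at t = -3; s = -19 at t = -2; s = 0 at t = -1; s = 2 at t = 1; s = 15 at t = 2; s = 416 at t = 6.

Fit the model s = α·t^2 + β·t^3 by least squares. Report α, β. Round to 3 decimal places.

The normal system XᵀX·[α, β]ᵀ = Xᵀs is [[1411, 7533]; [7533, 47515]]·[α, β]ᵀ = [14422, 91750]ᵀ.
det = 1411·47515 − 7533² = 10297576.
α = (14422·47515 − 7533·91750)/10297576 = -1472855/2574394; β = (1411·91750 − 7533·14422)/10297576 = 5204581/2574394.

α = -0.572, β = 2.022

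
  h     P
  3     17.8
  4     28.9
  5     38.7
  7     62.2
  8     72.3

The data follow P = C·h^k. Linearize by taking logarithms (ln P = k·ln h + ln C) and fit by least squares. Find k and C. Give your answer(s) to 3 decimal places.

Taking logs, ln P = k·ln h + ln C, so regress ln P on ln h.
XᵀX = [[13.8297, 8.1197]; [8.1197, 5]], rhs = [30.6493, 18.3101]ᵀ  (here Σln h = 8.1197, Σ(ln h)² = 13.8297, Σln P = 18.3101, Σln h·ln P = 30.6493).
Solving (det = 3.2190): k = 1.42100, ln C = 1.35439, so C = exp(1.35439) = 3.87439.

k = 1.421, C = 3.874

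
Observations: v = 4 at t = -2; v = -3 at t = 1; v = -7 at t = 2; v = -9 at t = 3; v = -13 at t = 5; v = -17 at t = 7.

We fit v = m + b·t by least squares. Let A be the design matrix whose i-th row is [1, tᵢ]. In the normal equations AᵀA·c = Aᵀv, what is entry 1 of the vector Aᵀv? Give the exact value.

Entry 1 ↔ basis 1, so (Aᵀv)_{1} = Σᵢ vᵢ = (1)·(4) + (1)·(-3) + (1)·(-7) + (1)·(-9) + (1)·(-13) + (1)·(-17) = -45.

-45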